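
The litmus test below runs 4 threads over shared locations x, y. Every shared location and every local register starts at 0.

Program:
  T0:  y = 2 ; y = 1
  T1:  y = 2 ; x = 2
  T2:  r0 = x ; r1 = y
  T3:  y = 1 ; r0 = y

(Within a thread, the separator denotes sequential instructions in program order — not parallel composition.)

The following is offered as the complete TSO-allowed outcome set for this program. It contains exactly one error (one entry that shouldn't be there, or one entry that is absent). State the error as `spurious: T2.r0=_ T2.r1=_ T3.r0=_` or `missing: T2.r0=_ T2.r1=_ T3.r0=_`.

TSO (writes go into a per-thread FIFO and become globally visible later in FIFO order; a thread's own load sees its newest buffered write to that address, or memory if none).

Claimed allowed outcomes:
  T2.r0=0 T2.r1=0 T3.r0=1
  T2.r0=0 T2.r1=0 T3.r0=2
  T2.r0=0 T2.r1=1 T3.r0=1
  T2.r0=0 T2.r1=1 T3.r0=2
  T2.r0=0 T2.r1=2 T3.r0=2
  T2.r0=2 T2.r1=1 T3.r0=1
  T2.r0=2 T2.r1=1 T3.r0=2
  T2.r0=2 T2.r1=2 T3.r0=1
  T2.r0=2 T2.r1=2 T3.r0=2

outcome vector order: (T2.r0,T2.r1,T3.r0)
[TSO] allowed = {(0,0,1) (0,0,2) (0,1,1) (0,1,2) (0,2,1) (0,2,2) (2,1,1) (2,1,2) (2,2,1) (2,2,2)}
TSO∖claimed = {(0,2,1)}

missing: T2.r0=0 T2.r1=2 T3.r0=1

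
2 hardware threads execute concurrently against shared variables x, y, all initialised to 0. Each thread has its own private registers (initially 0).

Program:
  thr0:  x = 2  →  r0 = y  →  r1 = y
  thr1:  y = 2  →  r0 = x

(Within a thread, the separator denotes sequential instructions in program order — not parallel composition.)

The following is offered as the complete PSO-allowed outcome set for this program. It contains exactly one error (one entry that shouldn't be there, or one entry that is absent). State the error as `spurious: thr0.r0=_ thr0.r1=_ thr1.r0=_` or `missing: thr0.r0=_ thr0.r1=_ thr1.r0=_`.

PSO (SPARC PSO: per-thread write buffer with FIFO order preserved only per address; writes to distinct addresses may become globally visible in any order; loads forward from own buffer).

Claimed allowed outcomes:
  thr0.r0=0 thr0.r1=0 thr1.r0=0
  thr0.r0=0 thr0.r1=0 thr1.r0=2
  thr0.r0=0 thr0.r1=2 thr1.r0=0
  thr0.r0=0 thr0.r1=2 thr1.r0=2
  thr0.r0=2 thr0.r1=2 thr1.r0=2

outcome vector order: (thr0.r0,thr0.r1,thr1.r0)
PSO: 6 outcomes — {<0 0 0>, <0 0 2>, <0 2 0>, <0 2 2>, <2 2 0>, <2 2 2>}
PSO∖claimed = {<2 2 0>}

missing: thr0.r0=2 thr0.r1=2 thr1.r0=0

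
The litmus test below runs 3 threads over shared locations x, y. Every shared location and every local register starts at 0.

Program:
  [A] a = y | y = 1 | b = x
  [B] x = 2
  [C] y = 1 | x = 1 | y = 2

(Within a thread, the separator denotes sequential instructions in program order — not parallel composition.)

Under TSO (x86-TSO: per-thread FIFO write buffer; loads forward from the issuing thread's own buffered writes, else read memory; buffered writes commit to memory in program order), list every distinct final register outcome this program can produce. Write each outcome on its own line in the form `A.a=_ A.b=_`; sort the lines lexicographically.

A.a=0 A.b=0
A.a=0 A.b=1
A.a=0 A.b=2
A.a=1 A.b=0
A.a=1 A.b=1
A.a=1 A.b=2
A.a=2 A.b=1
A.a=2 A.b=2

outcome vector order: (A.a,A.b)
|TSO outcomes| = 8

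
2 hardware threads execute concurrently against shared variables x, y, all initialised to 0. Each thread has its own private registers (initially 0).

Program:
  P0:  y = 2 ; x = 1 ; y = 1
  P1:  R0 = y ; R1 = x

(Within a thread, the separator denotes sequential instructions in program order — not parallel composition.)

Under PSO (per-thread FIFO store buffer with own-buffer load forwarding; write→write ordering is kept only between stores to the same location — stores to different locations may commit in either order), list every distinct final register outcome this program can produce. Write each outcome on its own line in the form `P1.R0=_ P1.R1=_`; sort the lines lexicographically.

outcome vector order: (P1.R0,P1.R1)
|PSO outcomes| = 6

P1.R0=0 P1.R1=0
P1.R0=0 P1.R1=1
P1.R0=1 P1.R1=0
P1.R0=1 P1.R1=1
P1.R0=2 P1.R1=0
P1.R0=2 P1.R1=1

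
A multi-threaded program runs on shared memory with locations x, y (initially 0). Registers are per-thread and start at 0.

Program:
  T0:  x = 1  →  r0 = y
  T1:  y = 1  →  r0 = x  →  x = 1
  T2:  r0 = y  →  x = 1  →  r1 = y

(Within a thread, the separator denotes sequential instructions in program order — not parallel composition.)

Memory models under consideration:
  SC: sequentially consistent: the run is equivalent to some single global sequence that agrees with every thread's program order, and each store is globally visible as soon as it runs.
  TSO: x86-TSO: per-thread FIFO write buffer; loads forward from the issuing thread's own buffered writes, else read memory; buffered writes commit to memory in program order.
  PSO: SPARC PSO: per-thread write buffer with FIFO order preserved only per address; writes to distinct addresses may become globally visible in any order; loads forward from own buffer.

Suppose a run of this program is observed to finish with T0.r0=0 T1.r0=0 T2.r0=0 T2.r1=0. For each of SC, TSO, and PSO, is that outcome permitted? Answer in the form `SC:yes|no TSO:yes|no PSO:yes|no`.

outcome vector order: (T0.r0,T1.r0,T2.r0,T2.r1)
under SC → (0,1,0,0), (0,1,0,1), (0,1,1,1), (1,0,0,1), (1,0,1,1), (1,1,0,0), (1,1,0,1), (1,1,1,1)
under TSO → (0,0,0,0), (0,0,0,1), (0,0,1,1), (0,1,0,0), (0,1,0,1), (0,1,1,1), (1,0,0,0), (1,0,0,1), (1,0,1,1), (1,1,0,0), (1,1,0,1), (1,1,1,1)
under PSO → (0,0,0,0), (0,0,0,1), (0,0,1,1), (0,1,0,0), (0,1,0,1), (0,1,1,1), (1,0,0,0), (1,0,0,1), (1,0,1,1), (1,1,0,0), (1,1,0,1), (1,1,1,1)
target (0,0,0,0) ∈ {TSO,PSO}

SC:no TSO:yes PSO:yes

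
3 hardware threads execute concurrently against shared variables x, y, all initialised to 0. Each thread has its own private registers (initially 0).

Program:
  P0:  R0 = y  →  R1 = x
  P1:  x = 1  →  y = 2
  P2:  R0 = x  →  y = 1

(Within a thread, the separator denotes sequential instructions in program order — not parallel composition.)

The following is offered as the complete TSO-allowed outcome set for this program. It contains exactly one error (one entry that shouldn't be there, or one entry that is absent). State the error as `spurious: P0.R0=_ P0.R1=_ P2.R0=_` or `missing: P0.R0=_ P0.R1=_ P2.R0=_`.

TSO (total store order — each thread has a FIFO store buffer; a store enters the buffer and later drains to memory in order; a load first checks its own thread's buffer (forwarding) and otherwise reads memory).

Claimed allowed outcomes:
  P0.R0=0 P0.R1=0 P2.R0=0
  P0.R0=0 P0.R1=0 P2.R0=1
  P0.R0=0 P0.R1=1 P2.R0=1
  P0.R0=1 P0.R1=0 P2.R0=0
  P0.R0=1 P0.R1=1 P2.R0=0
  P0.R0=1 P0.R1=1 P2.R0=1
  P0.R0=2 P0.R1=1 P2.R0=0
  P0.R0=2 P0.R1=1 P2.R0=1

outcome vector order: (P0.R0,P0.R1,P2.R0)
TSO (9): (0,0,0) (0,0,1) (0,1,0) (0,1,1) (1,0,0) (1,1,0) (1,1,1) (2,1,0) (2,1,1)
TSO∖claimed = {(0,1,0)}

missing: P0.R0=0 P0.R1=1 P2.R0=0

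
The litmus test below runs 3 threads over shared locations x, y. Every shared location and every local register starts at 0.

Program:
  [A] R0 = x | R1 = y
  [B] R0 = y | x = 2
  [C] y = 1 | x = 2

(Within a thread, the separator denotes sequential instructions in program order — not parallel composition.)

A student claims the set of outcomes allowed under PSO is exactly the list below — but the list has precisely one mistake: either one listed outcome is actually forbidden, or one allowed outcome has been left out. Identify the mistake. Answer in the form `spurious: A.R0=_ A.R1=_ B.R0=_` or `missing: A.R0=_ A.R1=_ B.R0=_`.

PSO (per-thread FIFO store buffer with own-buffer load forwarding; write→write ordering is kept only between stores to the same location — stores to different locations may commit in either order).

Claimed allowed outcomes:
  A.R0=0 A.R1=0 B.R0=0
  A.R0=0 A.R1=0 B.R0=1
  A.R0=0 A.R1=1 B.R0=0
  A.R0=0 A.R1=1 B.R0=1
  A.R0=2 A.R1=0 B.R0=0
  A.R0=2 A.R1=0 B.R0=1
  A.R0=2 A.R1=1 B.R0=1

outcome vector order: (A.R0,A.R1,B.R0)
PSO (8): (0,0,0); (0,0,1); (0,1,0); (0,1,1); (2,0,0); (2,0,1); (2,1,0); (2,1,1)
PSO∖claimed = {(2,1,0)}

missing: A.R0=2 A.R1=1 B.R0=0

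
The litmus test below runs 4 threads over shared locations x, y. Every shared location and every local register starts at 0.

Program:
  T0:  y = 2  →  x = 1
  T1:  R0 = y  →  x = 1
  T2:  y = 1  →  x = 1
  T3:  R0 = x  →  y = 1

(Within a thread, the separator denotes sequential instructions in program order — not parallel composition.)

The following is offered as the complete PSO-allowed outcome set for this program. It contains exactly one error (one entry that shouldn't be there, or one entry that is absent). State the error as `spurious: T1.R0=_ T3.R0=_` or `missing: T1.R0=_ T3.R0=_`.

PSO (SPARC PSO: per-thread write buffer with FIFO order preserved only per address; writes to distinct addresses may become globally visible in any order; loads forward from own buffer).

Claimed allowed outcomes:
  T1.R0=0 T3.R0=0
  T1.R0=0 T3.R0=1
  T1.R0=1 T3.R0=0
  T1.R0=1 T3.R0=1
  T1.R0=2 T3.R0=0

missing: T1.R0=2 T3.R0=1

outcome vector order: (T1.R0,T3.R0)
under PSO → 0/0; 0/1; 1/0; 1/1; 2/0; 2/1
PSO∖claimed = {2/1}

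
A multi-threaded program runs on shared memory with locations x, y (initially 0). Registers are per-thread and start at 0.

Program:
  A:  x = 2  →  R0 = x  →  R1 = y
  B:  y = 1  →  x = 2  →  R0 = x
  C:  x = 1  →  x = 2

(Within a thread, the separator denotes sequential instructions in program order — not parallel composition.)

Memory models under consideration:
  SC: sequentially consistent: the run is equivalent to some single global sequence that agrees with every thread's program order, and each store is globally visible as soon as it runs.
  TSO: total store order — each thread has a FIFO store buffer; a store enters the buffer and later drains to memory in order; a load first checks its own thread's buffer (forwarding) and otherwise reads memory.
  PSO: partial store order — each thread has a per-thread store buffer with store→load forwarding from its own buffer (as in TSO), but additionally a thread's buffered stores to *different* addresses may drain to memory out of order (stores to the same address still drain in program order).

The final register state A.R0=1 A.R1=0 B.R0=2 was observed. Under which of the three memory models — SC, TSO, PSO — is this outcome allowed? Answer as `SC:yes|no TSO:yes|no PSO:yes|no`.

SC:yes TSO:yes PSO:yes

outcome vector order: (A.R0,A.R1,B.R0)
SC: 7 outcomes — {102, 111, 112, 201, 202, 211, 212}
TSO: 7 outcomes — {102, 111, 112, 201, 202, 211, 212}
PSO: 8 outcomes — {101, 102, 111, 112, 201, 202, 211, 212}
target 102 ∈ {SC,TSO,PSO}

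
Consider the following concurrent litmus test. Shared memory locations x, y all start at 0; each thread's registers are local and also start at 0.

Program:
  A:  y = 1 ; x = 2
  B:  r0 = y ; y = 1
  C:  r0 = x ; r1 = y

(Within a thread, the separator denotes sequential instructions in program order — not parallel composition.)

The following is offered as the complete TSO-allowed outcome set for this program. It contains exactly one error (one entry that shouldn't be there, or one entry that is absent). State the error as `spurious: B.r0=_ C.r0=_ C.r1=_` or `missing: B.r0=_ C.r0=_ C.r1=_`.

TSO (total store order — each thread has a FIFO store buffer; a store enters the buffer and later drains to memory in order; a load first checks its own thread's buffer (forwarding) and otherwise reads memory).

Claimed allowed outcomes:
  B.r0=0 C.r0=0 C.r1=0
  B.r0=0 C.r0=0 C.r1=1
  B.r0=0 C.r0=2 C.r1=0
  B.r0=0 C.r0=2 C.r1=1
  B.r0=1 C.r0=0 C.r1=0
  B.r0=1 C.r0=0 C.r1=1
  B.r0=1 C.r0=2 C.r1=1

outcome vector order: (B.r0,C.r0,C.r1)
TSO: 6 outcomes — {(0,0,0); (0,0,1); (0,2,1); (1,0,0); (1,0,1); (1,2,1)}
claimed∖TSO = {(0,2,0)}

spurious: B.r0=0 C.r0=2 C.r1=0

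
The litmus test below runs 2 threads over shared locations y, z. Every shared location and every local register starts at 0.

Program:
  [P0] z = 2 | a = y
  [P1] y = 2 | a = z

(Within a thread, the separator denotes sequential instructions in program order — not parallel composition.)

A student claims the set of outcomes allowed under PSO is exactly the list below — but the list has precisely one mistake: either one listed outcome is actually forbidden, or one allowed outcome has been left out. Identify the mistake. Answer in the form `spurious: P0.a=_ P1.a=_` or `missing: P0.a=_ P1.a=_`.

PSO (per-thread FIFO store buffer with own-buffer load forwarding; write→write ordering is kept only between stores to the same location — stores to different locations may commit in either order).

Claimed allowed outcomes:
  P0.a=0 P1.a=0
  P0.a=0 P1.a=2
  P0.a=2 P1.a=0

missing: P0.a=2 P1.a=2

outcome vector order: (P0.a,P1.a)
PSO (4): 0/0; 0/2; 2/0; 2/2
PSO∖claimed = {2/2}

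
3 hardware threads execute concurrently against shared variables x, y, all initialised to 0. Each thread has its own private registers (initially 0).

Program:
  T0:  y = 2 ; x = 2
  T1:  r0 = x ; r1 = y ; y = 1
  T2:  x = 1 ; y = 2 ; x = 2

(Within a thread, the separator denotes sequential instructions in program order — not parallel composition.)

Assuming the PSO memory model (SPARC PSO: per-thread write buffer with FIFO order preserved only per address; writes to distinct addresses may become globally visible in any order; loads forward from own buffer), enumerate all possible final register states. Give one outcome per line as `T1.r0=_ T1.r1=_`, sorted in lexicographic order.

outcome vector order: (T1.r0,T1.r1)
|PSO outcomes| = 6

T1.r0=0 T1.r1=0
T1.r0=0 T1.r1=2
T1.r0=1 T1.r1=0
T1.r0=1 T1.r1=2
T1.r0=2 T1.r1=0
T1.r0=2 T1.r1=2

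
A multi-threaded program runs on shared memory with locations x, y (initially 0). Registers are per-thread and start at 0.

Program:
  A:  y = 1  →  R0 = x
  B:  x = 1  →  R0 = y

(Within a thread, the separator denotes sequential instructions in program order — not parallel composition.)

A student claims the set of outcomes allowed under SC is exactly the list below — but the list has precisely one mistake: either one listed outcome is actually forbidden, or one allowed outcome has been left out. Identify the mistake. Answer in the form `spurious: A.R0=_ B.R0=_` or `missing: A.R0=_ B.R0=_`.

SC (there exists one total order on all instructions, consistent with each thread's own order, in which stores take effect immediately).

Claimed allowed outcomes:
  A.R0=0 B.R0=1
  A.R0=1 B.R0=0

missing: A.R0=1 B.R0=1

outcome vector order: (A.R0,B.R0)
under SC → 0/1; 1/0; 1/1
SC∖claimed = {1/1}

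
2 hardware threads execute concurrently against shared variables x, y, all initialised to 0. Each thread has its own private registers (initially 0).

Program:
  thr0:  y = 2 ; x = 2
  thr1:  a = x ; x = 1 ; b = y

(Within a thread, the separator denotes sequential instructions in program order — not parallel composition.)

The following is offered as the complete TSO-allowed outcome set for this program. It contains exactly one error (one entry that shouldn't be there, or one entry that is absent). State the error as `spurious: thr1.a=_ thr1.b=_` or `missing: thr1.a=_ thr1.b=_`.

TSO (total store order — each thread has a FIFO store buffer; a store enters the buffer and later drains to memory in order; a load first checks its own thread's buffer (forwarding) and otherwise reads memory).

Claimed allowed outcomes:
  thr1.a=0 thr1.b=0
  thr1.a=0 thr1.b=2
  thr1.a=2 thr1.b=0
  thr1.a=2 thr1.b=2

outcome vector order: (thr1.a,thr1.b)
under TSO → <0 0>, <0 2>, <2 2>
claimed∖TSO = {<2 0>}

spurious: thr1.a=2 thr1.b=0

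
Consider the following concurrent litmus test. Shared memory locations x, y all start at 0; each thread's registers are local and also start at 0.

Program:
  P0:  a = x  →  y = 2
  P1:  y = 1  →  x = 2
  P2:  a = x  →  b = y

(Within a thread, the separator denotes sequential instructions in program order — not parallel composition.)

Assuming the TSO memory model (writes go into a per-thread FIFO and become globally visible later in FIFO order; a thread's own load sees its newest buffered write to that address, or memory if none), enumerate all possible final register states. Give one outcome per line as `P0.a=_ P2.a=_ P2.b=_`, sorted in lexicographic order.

P0.a=0 P2.a=0 P2.b=0
P0.a=0 P2.a=0 P2.b=1
P0.a=0 P2.a=0 P2.b=2
P0.a=0 P2.a=2 P2.b=1
P0.a=0 P2.a=2 P2.b=2
P0.a=2 P2.a=0 P2.b=0
P0.a=2 P2.a=0 P2.b=1
P0.a=2 P2.a=0 P2.b=2
P0.a=2 P2.a=2 P2.b=1
P0.a=2 P2.a=2 P2.b=2

outcome vector order: (P0.a,P2.a,P2.b)
|TSO outcomes| = 10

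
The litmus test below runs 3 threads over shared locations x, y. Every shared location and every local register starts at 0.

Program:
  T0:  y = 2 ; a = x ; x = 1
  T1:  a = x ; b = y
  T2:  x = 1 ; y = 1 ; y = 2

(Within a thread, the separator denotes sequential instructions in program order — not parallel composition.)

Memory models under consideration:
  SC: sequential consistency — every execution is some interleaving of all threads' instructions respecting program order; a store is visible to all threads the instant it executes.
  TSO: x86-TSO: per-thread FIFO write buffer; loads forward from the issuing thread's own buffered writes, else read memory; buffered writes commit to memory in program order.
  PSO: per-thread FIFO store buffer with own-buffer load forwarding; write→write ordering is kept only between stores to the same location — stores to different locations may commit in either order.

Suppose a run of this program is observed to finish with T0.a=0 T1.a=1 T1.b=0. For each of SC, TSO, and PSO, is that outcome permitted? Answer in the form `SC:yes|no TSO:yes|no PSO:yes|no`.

SC:no TSO:yes PSO:yes

outcome vector order: (T0.a,T1.a,T1.b)
SC (11): 000 001 002 011 012 100 101 102 110 111 112
TSO (12): 000 001 002 010 011 012 100 101 102 110 111 112
PSO (12): 000 001 002 010 011 012 100 101 102 110 111 112
target 010 ∈ {TSO,PSO}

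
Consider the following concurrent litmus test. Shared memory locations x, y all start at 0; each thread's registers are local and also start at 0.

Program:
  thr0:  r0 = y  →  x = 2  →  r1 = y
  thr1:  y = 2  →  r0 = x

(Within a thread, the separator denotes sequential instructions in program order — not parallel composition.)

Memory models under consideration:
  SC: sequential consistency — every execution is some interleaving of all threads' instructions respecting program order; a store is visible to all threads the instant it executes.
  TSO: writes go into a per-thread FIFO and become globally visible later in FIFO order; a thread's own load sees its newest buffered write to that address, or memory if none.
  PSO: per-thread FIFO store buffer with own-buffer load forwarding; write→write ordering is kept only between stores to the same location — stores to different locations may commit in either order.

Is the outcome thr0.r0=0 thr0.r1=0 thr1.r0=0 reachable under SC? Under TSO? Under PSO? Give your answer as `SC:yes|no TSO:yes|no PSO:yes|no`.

outcome vector order: (thr0.r0,thr0.r1,thr1.r0)
SC: 5 outcomes — {<0 0 2> <0 2 0> <0 2 2> <2 2 0> <2 2 2>}
TSO: 6 outcomes — {<0 0 0> <0 0 2> <0 2 0> <0 2 2> <2 2 0> <2 2 2>}
PSO: 6 outcomes — {<0 0 0> <0 0 2> <0 2 0> <0 2 2> <2 2 0> <2 2 2>}
target <0 0 0> ∈ {TSO,PSO}

SC:no TSO:yes PSO:yes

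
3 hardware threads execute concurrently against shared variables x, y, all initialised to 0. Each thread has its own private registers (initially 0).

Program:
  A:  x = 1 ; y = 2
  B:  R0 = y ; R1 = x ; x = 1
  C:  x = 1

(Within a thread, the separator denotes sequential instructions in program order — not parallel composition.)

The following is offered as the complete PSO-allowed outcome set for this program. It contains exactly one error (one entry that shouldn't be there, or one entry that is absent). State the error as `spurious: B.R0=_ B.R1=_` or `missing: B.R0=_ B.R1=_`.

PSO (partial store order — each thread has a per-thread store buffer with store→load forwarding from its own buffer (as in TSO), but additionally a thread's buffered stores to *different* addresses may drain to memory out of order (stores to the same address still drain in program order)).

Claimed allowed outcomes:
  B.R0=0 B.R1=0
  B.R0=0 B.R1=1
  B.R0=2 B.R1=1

missing: B.R0=2 B.R1=0

outcome vector order: (B.R0,B.R1)
PSO: 4 outcomes — {00 01 20 21}
PSO∖claimed = {20}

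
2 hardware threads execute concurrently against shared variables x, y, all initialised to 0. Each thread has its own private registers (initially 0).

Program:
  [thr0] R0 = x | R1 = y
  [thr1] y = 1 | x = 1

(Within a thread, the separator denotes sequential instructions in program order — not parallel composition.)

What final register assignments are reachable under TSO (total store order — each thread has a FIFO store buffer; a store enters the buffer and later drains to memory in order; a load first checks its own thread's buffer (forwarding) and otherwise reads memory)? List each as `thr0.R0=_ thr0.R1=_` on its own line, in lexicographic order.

outcome vector order: (thr0.R0,thr0.R1)
|TSO outcomes| = 3

thr0.R0=0 thr0.R1=0
thr0.R0=0 thr0.R1=1
thr0.R0=1 thr0.R1=1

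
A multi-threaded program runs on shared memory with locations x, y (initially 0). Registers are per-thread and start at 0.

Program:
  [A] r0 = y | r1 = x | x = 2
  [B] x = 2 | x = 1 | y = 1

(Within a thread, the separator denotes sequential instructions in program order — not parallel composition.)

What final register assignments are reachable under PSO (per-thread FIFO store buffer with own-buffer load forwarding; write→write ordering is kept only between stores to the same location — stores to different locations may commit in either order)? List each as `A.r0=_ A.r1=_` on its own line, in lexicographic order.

outcome vector order: (A.r0,A.r1)
|PSO outcomes| = 6

A.r0=0 A.r1=0
A.r0=0 A.r1=1
A.r0=0 A.r1=2
A.r0=1 A.r1=0
A.r0=1 A.r1=1
A.r0=1 A.r1=2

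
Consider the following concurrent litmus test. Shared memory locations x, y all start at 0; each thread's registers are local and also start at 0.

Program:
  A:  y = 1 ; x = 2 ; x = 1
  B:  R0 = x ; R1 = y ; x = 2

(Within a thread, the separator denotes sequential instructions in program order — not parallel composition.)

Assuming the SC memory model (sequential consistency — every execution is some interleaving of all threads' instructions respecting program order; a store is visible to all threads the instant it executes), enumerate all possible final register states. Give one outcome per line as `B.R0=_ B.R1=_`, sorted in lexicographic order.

outcome vector order: (B.R0,B.R1)
|SC outcomes| = 4

B.R0=0 B.R1=0
B.R0=0 B.R1=1
B.R0=1 B.R1=1
B.R0=2 B.R1=1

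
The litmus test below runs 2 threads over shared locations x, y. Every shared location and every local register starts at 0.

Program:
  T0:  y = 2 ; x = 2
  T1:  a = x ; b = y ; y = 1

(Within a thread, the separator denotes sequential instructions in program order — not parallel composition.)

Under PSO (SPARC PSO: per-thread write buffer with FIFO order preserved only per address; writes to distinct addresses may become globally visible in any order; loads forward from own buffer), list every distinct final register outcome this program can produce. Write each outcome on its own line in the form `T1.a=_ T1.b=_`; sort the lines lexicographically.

outcome vector order: (T1.a,T1.b)
|PSO outcomes| = 4

T1.a=0 T1.b=0
T1.a=0 T1.b=2
T1.a=2 T1.b=0
T1.a=2 T1.b=2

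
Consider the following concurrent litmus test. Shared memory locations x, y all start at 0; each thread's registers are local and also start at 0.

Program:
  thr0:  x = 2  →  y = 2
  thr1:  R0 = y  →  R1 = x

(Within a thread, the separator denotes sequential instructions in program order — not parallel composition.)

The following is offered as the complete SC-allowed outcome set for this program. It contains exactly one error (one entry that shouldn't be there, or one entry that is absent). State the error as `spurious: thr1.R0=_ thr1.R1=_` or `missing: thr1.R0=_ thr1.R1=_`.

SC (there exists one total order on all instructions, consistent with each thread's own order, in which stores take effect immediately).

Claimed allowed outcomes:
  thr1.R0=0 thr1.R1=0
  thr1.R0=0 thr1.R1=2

missing: thr1.R0=2 thr1.R1=2

outcome vector order: (thr1.R0,thr1.R1)
SC: 3 outcomes — {00; 02; 22}
SC∖claimed = {22}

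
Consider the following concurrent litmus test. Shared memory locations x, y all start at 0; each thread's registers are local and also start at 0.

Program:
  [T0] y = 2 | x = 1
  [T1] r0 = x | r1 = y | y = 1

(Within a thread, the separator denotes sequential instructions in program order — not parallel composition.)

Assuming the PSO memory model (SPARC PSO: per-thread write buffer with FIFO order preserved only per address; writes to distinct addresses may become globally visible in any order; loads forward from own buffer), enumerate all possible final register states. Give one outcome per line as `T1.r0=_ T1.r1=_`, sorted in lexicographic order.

T1.r0=0 T1.r1=0
T1.r0=0 T1.r1=2
T1.r0=1 T1.r1=0
T1.r0=1 T1.r1=2

outcome vector order: (T1.r0,T1.r1)
|PSO outcomes| = 4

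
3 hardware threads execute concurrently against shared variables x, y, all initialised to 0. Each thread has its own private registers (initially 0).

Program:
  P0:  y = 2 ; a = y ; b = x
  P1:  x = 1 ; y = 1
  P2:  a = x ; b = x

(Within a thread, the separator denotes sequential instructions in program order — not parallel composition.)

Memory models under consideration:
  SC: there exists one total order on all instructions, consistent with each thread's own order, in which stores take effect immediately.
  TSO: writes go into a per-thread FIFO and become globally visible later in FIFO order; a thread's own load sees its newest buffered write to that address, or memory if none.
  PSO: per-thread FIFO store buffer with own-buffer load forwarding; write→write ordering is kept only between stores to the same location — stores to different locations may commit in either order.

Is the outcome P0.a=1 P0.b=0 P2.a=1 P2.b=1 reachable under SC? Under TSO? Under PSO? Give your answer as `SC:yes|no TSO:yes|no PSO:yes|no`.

outcome vector order: (P0.a,P0.b,P2.a,P2.b)
SC (9): (1,1,0,0), (1,1,0,1), (1,1,1,1), (2,0,0,0), (2,0,0,1), (2,0,1,1), (2,1,0,0), (2,1,0,1), (2,1,1,1)
TSO (9): (1,1,0,0), (1,1,0,1), (1,1,1,1), (2,0,0,0), (2,0,0,1), (2,0,1,1), (2,1,0,0), (2,1,0,1), (2,1,1,1)
PSO (12): (1,0,0,0), (1,0,0,1), (1,0,1,1), (1,1,0,0), (1,1,0,1), (1,1,1,1), (2,0,0,0), (2,0,0,1), (2,0,1,1), (2,1,0,0), (2,1,0,1), (2,1,1,1)
target (1,0,1,1) ∈ {PSO}

SC:no TSO:no PSO:yes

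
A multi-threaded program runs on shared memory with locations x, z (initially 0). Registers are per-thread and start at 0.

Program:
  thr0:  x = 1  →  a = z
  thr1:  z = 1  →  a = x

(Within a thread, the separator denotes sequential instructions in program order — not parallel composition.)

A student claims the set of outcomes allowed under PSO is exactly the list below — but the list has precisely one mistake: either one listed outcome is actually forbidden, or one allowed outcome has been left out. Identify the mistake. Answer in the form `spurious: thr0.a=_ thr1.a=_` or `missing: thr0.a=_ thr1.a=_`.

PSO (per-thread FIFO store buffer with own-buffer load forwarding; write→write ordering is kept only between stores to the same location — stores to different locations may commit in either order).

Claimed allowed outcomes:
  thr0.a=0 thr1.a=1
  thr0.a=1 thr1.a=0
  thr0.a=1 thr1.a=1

outcome vector order: (thr0.a,thr1.a)
[PSO] allowed = {0/0 0/1 1/0 1/1}
PSO∖claimed = {0/0}

missing: thr0.a=0 thr1.a=0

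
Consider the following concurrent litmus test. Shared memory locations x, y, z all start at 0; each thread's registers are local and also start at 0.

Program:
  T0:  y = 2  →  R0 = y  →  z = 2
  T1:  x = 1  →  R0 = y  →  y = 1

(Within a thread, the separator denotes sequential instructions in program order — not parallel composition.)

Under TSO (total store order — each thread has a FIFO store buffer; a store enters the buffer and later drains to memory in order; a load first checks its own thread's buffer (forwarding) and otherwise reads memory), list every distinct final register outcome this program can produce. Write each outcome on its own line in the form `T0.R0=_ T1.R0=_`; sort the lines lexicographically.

T0.R0=1 T1.R0=0
T0.R0=1 T1.R0=2
T0.R0=2 T1.R0=0
T0.R0=2 T1.R0=2

outcome vector order: (T0.R0,T1.R0)
|TSO outcomes| = 4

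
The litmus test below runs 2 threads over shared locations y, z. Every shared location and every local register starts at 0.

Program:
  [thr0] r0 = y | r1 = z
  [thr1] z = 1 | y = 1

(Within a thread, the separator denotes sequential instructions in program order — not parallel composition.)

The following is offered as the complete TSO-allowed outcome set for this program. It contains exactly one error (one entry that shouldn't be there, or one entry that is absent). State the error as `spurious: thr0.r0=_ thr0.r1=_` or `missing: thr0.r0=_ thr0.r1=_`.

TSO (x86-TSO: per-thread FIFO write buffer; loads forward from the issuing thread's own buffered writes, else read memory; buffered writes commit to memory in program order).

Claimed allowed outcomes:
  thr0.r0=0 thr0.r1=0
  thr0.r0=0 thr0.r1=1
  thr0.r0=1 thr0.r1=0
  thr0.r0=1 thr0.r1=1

outcome vector order: (thr0.r0,thr0.r1)
[TSO] allowed = {00, 01, 11}
claimed∖TSO = {10}

spurious: thr0.r0=1 thr0.r1=0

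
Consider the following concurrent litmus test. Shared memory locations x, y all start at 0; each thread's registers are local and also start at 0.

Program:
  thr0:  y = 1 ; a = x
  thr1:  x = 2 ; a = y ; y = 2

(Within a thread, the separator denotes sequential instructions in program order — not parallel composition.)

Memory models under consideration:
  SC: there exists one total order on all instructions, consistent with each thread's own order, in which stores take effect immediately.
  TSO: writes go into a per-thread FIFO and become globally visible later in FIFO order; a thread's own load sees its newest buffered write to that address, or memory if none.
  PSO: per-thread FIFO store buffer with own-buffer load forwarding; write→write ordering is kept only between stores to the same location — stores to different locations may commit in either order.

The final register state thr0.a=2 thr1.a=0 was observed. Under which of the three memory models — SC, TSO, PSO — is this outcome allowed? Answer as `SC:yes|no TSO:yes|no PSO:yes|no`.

outcome vector order: (thr0.a,thr1.a)
SC (3): 0/1, 2/0, 2/1
TSO (4): 0/0, 0/1, 2/0, 2/1
PSO (4): 0/0, 0/1, 2/0, 2/1
target 2/0 ∈ {SC,TSO,PSO}

SC:yes TSO:yes PSO:yes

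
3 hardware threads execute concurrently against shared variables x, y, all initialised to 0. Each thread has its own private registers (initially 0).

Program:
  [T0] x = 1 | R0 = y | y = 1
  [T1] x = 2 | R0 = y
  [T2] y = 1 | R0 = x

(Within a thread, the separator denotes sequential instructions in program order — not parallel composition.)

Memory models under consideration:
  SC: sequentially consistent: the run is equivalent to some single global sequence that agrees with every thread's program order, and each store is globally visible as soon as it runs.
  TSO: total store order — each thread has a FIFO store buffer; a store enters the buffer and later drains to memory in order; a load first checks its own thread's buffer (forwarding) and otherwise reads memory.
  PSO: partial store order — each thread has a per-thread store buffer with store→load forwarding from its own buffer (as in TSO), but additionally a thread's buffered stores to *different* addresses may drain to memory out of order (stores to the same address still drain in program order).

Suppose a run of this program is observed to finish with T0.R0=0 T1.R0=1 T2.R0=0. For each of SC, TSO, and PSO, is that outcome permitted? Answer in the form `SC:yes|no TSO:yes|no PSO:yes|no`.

outcome vector order: (T0.R0,T1.R0,T2.R0)
SC: 9 outcomes — {001 002 011 012 101 102 110 111 112}
TSO: 12 outcomes — {000 001 002 010 011 012 100 101 102 110 111 112}
PSO: 12 outcomes — {000 001 002 010 011 012 100 101 102 110 111 112}
target 010 ∈ {TSO,PSO}

SC:no TSO:yes PSO:yes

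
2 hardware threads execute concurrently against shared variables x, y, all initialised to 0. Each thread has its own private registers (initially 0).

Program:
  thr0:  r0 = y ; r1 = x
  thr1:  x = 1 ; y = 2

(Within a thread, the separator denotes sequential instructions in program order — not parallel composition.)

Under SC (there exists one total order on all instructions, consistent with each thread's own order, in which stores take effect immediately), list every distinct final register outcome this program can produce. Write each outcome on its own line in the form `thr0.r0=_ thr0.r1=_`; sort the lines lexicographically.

outcome vector order: (thr0.r0,thr0.r1)
|SC outcomes| = 3

thr0.r0=0 thr0.r1=0
thr0.r0=0 thr0.r1=1
thr0.r0=2 thr0.r1=1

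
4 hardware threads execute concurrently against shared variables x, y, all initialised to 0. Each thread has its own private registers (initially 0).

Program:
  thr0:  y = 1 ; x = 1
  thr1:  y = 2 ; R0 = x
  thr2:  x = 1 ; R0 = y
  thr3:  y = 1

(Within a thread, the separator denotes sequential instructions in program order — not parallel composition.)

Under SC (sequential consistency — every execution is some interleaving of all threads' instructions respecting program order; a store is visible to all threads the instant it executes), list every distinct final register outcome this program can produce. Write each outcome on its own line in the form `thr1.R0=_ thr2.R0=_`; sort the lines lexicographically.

thr1.R0=0 thr2.R0=1
thr1.R0=0 thr2.R0=2
thr1.R0=1 thr2.R0=0
thr1.R0=1 thr2.R0=1
thr1.R0=1 thr2.R0=2

outcome vector order: (thr1.R0,thr2.R0)
|SC outcomes| = 5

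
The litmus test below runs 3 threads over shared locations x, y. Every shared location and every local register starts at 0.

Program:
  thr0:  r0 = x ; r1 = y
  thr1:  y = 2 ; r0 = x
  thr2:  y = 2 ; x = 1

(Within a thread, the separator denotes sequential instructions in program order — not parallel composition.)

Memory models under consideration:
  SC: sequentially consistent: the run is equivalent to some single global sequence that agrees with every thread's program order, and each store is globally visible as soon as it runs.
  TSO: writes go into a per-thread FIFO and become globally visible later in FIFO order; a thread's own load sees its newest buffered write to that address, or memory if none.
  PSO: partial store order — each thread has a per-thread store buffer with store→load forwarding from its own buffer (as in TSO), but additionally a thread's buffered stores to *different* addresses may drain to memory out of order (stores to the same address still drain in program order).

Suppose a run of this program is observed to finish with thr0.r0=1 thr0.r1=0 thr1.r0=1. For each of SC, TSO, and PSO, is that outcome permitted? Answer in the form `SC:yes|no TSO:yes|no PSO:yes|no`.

outcome vector order: (thr0.r0,thr0.r1,thr1.r0)
[SC] allowed = {0/0/0; 0/0/1; 0/2/0; 0/2/1; 1/2/0; 1/2/1}
[TSO] allowed = {0/0/0; 0/0/1; 0/2/0; 0/2/1; 1/2/0; 1/2/1}
[PSO] allowed = {0/0/0; 0/0/1; 0/2/0; 0/2/1; 1/0/0; 1/0/1; 1/2/0; 1/2/1}
target 1/0/1 ∈ {PSO}

SC:no TSO:no PSO:yes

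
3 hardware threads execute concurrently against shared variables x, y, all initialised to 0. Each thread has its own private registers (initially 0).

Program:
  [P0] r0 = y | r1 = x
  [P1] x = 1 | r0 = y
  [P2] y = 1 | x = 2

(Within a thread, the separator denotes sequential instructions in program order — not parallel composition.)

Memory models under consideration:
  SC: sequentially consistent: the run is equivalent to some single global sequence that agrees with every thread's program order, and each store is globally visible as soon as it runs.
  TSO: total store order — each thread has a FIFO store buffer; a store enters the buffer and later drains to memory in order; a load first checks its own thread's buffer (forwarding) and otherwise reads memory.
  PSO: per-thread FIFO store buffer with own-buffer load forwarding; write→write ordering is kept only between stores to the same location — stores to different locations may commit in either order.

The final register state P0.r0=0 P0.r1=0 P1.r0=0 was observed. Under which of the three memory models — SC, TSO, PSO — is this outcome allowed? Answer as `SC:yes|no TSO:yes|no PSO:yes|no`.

SC:yes TSO:yes PSO:yes

outcome vector order: (P0.r0,P0.r1,P1.r0)
under SC → <0 0 0>, <0 0 1>, <0 1 0>, <0 1 1>, <0 2 0>, <0 2 1>, <1 0 1>, <1 1 0>, <1 1 1>, <1 2 0>, <1 2 1>
under TSO → <0 0 0>, <0 0 1>, <0 1 0>, <0 1 1>, <0 2 0>, <0 2 1>, <1 0 0>, <1 0 1>, <1 1 0>, <1 1 1>, <1 2 0>, <1 2 1>
under PSO → <0 0 0>, <0 0 1>, <0 1 0>, <0 1 1>, <0 2 0>, <0 2 1>, <1 0 0>, <1 0 1>, <1 1 0>, <1 1 1>, <1 2 0>, <1 2 1>
target <0 0 0> ∈ {SC,TSO,PSO}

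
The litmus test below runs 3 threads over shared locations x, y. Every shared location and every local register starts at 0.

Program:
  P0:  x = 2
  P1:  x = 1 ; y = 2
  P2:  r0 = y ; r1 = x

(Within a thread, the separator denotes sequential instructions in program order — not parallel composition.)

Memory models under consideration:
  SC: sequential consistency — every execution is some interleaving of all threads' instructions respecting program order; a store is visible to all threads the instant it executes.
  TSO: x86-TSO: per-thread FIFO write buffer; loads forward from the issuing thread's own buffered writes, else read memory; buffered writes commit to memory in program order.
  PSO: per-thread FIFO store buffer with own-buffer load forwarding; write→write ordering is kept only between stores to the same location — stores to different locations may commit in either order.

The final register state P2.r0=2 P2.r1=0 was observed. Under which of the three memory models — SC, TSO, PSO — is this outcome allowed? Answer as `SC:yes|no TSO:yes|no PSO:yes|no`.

outcome vector order: (P2.r0,P2.r1)
under SC → 0/0, 0/1, 0/2, 2/1, 2/2
under TSO → 0/0, 0/1, 0/2, 2/1, 2/2
under PSO → 0/0, 0/1, 0/2, 2/0, 2/1, 2/2
target 2/0 ∈ {PSO}

SC:no TSO:no PSO:yes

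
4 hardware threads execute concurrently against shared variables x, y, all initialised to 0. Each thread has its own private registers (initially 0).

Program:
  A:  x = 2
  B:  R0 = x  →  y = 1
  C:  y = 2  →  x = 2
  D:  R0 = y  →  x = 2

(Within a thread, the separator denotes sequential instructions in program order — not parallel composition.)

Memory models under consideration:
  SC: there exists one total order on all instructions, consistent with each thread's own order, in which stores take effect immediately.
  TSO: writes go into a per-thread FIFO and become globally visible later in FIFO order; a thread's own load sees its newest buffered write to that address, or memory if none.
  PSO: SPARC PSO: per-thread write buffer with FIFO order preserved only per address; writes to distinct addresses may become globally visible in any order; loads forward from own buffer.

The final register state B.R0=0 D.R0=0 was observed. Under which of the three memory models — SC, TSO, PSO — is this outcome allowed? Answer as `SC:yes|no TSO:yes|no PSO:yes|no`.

outcome vector order: (B.R0,D.R0)
SC (6): (0,0); (0,1); (0,2); (2,0); (2,1); (2,2)
TSO (6): (0,0); (0,1); (0,2); (2,0); (2,1); (2,2)
PSO (6): (0,0); (0,1); (0,2); (2,0); (2,1); (2,2)
target (0,0) ∈ {SC,TSO,PSO}

SC:yes TSO:yes PSO:yes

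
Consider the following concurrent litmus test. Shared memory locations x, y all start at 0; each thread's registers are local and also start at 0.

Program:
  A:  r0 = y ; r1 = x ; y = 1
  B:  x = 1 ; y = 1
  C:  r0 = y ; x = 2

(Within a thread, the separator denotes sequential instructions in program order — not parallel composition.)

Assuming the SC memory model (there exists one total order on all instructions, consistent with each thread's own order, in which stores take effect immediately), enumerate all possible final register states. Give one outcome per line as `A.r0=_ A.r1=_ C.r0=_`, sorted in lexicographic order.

A.r0=0 A.r1=0 C.r0=0
A.r0=0 A.r1=0 C.r0=1
A.r0=0 A.r1=1 C.r0=0
A.r0=0 A.r1=1 C.r0=1
A.r0=0 A.r1=2 C.r0=0
A.r0=0 A.r1=2 C.r0=1
A.r0=1 A.r1=1 C.r0=0
A.r0=1 A.r1=1 C.r0=1
A.r0=1 A.r1=2 C.r0=0
A.r0=1 A.r1=2 C.r0=1

outcome vector order: (A.r0,A.r1,C.r0)
|SC outcomes| = 10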